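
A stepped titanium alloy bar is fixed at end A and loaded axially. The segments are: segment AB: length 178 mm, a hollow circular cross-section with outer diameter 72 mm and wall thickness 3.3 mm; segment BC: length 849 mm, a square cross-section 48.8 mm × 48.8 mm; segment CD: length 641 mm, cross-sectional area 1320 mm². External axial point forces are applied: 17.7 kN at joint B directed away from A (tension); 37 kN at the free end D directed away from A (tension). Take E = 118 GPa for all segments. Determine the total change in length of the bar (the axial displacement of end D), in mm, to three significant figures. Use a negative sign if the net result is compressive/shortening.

Internal axial forces (sectioning from the free end, tension +): N_CD = 37 kN, N_BC = 37 kN, N_AB = 54.7 kN.
A_AB = 712.2 mm².
A_BC = 2381 mm².
δ_AB = 54700·178/(712.2·118000) = 0.1159 mm
δ_BC = 37000·849/(2381·118000) = 0.1118 mm
δ_CD = 37000·641/(1320·118000) = 0.1523 mm
δ = Σδ_i = 0.3799 mm.

0.380 mm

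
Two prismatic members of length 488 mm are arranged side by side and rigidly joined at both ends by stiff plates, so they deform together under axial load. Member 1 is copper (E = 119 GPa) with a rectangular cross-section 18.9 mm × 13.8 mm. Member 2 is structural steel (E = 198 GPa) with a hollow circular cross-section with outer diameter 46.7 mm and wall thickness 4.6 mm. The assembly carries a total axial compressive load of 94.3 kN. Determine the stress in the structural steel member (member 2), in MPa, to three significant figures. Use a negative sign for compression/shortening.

A_1 = 260.8 mm².
A_2 = 608.4 mm².
Equal strain + equilibrium ⇒ each member carries load in proportion to AE: A₁E₁ = 31040000 N, A₂E₂ = 120500000 N, ΣAE = 151500000 N.
σ₂ = P·E₂/ΣAE = -94300·198000/151500000 = -123.2 MPa.

-123 MPa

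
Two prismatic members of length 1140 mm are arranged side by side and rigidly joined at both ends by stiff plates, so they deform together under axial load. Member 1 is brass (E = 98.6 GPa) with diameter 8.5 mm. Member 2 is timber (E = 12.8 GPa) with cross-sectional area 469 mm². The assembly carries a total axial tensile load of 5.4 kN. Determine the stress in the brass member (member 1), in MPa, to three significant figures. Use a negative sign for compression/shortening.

45.9 MPa

A_1 = 56.75 mm².
Equal strain + equilibrium ⇒ each member carries load in proportion to AE: A₁E₁ = 5595000 N, A₂E₂ = 6003000 N, ΣAE = 11600000 N.
σ₁ = P·E₁/ΣAE = 5400·98600/11600000 = 45.91 MPa.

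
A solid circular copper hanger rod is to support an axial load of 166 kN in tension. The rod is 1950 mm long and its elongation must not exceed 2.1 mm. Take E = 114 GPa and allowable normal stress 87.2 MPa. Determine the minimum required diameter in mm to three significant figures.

49.2 mm

Required area A ≥ P/σ_allow = 166000/87.2 = 1904 mm².
For a solid circular section, d ≥ √(4A/π) = 49.23 mm.
Elongation limit: A ≥ PL/(Eδ_allow) = 166000·1950/(114000·2.1) = 1352 mm² ⇒ d ≥ 41.49 mm.
The stress limit governs.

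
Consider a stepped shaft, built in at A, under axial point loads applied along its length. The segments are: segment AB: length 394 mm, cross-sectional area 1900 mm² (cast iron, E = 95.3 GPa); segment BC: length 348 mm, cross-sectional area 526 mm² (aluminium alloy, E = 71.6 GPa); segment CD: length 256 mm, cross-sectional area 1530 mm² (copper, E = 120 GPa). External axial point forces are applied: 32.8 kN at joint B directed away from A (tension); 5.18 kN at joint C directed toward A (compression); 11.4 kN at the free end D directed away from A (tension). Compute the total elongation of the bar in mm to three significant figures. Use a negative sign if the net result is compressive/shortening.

Internal axial forces (sectioning from the free end, tension +): N_CD = 11.4 kN, N_BC = 6.22 kN, N_AB = 39.02 kN.
δ_AB = 39020·394/(1900·95300) = 0.08491 mm
δ_BC = 6220·348/(526·71600) = 0.05747 mm
δ_CD = 11400·256/(1530·120000) = 0.0159 mm
δ = Σδ_i = 0.1583 mm.

0.158 mm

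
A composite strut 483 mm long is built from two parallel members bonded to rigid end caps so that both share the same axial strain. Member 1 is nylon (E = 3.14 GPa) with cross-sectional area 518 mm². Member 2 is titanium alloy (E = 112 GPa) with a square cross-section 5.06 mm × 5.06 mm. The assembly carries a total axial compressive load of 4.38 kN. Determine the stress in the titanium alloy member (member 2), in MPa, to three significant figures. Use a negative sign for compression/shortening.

A_2 = 25.6 mm².
Equal strain + equilibrium ⇒ each member carries load in proportion to AE: A₁E₁ = 1627000 N, A₂E₂ = 2868000 N, ΣAE = 4494000 N.
σ₂ = P·E₂/ΣAE = -4380·112000/4494000 = -109.2 MPa.

-109 MPa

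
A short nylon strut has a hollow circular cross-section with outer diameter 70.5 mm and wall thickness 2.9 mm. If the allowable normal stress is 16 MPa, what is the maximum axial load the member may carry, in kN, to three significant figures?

9.85 kN

A = 615.9 mm².
P_max = σ_allow · A = 16 · 615.9 = 9854 N = 9.854 kN.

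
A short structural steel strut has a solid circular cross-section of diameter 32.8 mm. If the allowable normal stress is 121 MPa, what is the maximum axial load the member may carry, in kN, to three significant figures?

A = 845 mm².
P_max = σ_allow · A = 121 · 845 = 102200 N = 102.2 kN.

102 kN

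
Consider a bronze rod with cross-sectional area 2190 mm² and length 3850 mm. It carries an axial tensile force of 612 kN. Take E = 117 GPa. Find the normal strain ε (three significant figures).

σ = N/A = 279.5 MPa; ε = σ/E = 279.5/117000 = 2.388e-03.

0.00239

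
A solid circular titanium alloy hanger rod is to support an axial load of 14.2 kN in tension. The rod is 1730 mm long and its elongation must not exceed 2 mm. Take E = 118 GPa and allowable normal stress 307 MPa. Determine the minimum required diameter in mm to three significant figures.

11.5 mm

Required area A ≥ P/σ_allow = 14200/307 = 46.25 mm².
For a solid circular section, d ≥ √(4A/π) = 7.674 mm.
Elongation limit: A ≥ PL/(Eδ_allow) = 14200·1730/(118000·2) = 104.1 mm² ⇒ d ≥ 11.51 mm.
The elongation limit governs.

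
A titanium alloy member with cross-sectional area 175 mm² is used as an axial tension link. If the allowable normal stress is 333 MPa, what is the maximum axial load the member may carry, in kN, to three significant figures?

P_max = σ_allow · A = 333 · 175 = 58280 N = 58.27 kN.

58.3 kN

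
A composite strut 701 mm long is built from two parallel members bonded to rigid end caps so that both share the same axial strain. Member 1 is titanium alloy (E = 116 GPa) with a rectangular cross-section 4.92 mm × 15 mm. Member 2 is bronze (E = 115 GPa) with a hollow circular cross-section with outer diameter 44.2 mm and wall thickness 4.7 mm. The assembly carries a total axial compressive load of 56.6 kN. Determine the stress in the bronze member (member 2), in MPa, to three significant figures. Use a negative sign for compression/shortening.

-86.1 MPa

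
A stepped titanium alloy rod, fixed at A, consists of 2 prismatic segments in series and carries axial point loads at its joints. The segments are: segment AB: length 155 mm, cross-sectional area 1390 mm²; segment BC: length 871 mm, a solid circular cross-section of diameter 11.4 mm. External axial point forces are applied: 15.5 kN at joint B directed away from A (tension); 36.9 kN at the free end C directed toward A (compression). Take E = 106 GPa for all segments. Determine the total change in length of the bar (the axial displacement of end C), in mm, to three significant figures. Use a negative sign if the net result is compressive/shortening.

-2.99 mm

Internal axial forces (sectioning from the free end, tension +): N_BC = -36.9 kN, N_AB = -21.4 kN.
A_BC = 102.1 mm².
δ_AB = -21400·155/(1390·106000) = -0.02251 mm
δ_BC = -36900·871/(102.1·106000) = -2.971 mm
δ = Σδ_i = -2.993 mm.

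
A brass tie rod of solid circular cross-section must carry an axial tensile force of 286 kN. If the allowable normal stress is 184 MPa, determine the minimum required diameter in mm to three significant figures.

44.5 mm

Required area A ≥ P/σ_allow = 286000/184 = 1554 mm².
For a solid circular section, d ≥ √(4A/π) = 44.49 mm.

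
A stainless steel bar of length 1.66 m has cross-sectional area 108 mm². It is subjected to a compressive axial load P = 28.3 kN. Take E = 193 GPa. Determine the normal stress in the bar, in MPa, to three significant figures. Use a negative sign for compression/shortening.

σ = N/A = -28300/108 = -262 MPa.

-262 MPa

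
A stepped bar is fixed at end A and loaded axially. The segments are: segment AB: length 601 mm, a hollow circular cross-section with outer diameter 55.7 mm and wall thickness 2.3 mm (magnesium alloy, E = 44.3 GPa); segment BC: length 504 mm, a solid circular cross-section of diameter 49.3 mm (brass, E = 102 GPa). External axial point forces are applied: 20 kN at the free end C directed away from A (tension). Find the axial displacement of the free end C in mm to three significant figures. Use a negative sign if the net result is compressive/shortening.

Internal axial forces (sectioning from the free end, tension +): N_BC = 20 kN, N_AB = 20 kN.
A_AB = 385.9 mm².
A_BC = 1909 mm².
δ_AB = 20000·601/(385.9·44300) = 0.7032 mm
δ_BC = 20000·504/(1909·102000) = 0.05177 mm
δ = Σδ_i = 0.755 mm.

0.755 mm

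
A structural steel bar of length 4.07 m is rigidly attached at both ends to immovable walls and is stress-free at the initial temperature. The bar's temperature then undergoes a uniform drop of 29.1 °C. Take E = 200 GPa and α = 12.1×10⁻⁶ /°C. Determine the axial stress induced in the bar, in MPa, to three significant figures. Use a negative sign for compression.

Free thermal expansion αLΔT = 12.1e-6 · 4070 · -29.1 = -1.433 mm.
The walls impose strain ε = −(-1.433)/4070 = 3.5211e-04; σ = Eε = 200000 · 3.5211e-04 = 70.42 MPa.

70.4 MPa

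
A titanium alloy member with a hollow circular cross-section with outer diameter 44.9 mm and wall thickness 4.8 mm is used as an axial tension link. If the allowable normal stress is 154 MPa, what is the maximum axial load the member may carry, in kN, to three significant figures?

A = 604.7 mm².
P_max = σ_allow · A = 154 · 604.7 = 93120 N = 93.12 kN.

93.1 kN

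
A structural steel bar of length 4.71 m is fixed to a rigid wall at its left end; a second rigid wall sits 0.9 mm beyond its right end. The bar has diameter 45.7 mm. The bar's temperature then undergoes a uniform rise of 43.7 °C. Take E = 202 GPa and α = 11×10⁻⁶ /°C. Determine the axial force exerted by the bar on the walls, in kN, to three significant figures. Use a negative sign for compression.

Free thermal expansion αLΔT = 11e-6 · 4710 · 43.7 = 2.264 mm.
The walls engage after the gap closes; constrained expansion = 2.264 − 0.9 = 1.364 mm.
The walls impose strain ε = −(1.364)/4710 = -2.8962e-04; σ = Eε = 202000 · -2.8962e-04 = -58.5 MPa.
Wall reaction R = σ·A = -58.5·1640 = -95960 N = -95.96 kN.

-96.0 kN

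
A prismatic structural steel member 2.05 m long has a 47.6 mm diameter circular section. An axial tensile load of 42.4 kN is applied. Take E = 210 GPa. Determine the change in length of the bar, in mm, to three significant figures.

0.233 mm

A = 1780 mm².
δ_mech = NL/(AE) = 42400·2050/(1780·210000) = 0.2326 mm.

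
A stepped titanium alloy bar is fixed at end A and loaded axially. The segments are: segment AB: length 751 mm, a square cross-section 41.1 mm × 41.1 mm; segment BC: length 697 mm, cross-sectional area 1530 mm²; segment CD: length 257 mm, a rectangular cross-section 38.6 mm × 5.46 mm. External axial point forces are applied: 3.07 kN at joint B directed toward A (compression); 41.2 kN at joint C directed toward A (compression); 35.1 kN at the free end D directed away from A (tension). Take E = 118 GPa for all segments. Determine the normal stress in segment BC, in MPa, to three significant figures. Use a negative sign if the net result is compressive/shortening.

-3.99 MPa

Internal axial forces (sectioning from the free end, tension +): N_CD = 35.1 kN, N_BC = -6.1 kN, N_AB = -9.17 kN.
σ_BC = N_BC/A_BC = -6100/1530 = -3.987 MPa.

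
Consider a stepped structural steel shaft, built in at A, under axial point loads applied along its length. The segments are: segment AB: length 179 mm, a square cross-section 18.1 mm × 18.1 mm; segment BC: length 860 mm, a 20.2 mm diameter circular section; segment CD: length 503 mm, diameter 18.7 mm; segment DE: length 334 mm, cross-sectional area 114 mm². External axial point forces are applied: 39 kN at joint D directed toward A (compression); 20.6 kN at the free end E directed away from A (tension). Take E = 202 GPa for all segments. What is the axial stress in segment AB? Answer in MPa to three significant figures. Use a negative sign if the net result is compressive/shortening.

Internal axial forces (sectioning from the free end, tension +): N_DE = 20.6 kN, N_CD = -18.4 kN, N_BC = -18.4 kN, N_AB = -18.4 kN.
A_AB = 327.6 mm².
σ_AB = N_AB/A_AB = -18400/327.6 = -56.16 MPa.

-56.2 MPa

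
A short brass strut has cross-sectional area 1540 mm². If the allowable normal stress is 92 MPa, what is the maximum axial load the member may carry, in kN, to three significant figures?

142 kN

P_max = σ_allow · A = 92 · 1540 = 141700 N = 141.7 kN.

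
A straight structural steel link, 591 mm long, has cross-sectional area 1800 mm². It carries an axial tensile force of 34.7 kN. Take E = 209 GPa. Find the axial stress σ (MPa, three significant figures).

19.3 MPa

σ = N/A = 34700/1800 = 19.28 MPa.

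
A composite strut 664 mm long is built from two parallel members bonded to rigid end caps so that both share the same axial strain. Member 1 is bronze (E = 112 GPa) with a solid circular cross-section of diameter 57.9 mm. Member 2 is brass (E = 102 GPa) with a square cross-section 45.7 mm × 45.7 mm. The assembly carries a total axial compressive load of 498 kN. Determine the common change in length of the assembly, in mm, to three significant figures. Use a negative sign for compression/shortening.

A_1 = 2633 mm².
A_2 = 2088 mm².
Equal strain + equilibrium ⇒ each member carries load in proportion to AE: A₁E₁ = 294900000 N, A₂E₂ = 213000000 N, ΣAE = 507900000 N.
δ = PL/ΣAE = -498000·664/507900000 = -0.651 mm.

-0.651 mm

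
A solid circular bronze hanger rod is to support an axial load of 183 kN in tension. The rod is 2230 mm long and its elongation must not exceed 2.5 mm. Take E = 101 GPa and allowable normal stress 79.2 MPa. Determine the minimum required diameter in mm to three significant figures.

Required area A ≥ P/σ_allow = 183000/79.2 = 2311 mm².
For a solid circular section, d ≥ √(4A/π) = 54.24 mm.
Elongation limit: A ≥ PL/(Eδ_allow) = 183000·2230/(101000·2.5) = 1616 mm² ⇒ d ≥ 45.36 mm.
The stress limit governs.

54.2 mm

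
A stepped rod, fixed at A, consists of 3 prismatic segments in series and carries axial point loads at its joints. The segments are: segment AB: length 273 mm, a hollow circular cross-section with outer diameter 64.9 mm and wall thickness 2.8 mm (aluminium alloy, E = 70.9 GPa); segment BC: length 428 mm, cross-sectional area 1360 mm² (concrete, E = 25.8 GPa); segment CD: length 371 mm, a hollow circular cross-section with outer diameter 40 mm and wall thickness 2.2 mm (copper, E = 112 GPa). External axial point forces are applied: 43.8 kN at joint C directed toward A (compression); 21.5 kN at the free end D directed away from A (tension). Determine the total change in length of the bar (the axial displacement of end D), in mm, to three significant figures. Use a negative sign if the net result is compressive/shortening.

-0.157 mm

Internal axial forces (sectioning from the free end, tension +): N_CD = 21.5 kN, N_BC = -22.3 kN, N_AB = -22.3 kN.
A_AB = 546.3 mm².
A_CD = 261.3 mm².
δ_AB = -22300·273/(546.3·70900) = -0.1572 mm
δ_BC = -22300·428/(1360·25800) = -0.272 mm
δ_CD = 21500·371/(261.3·112000) = 0.2726 mm
δ = Σδ_i = -0.1566 mm.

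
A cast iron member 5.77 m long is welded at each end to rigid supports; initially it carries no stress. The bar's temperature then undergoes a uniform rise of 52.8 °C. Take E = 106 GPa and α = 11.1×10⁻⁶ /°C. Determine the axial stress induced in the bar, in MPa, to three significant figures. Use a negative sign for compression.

Free thermal expansion αLΔT = 11.1e-6 · 5770 · 52.8 = 3.382 mm.
The walls impose strain ε = −(3.382)/5770 = -5.8608e-04; σ = Eε = 106000 · -5.8608e-04 = -62.12 MPa.

-62.1 MPa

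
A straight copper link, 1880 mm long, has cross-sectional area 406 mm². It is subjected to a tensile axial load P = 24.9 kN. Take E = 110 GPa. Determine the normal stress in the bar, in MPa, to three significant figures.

61.3 MPa

σ = N/A = 24900/406 = 61.33 MPa.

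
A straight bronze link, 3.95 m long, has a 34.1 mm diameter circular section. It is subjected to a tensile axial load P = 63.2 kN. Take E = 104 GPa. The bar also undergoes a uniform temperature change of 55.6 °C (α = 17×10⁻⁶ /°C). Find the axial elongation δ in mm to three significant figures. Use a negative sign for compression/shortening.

6.36 mm

A = 913.3 mm².
δ_mech = NL/(AE) = 63200·3950/(913.3·104000) = 2.628 mm.
δ_thermal = αLΔT = 17e-6·3950·55.6 = 3.734 mm.
δ = δ_mech + δ_thermal = 6.362 mm.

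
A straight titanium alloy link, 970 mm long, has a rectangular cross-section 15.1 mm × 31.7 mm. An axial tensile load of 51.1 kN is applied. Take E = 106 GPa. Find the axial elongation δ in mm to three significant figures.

0.977 mm

A = 478.7 mm².
δ_mech = NL/(AE) = 51100·970/(478.7·106000) = 0.9769 mm.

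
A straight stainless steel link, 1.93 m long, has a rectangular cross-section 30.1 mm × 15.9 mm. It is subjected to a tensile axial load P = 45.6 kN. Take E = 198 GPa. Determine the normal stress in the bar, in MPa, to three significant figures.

95.3 MPa

A = 478.6 mm².
σ = N/A = 45600/478.6 = 95.28 MPa.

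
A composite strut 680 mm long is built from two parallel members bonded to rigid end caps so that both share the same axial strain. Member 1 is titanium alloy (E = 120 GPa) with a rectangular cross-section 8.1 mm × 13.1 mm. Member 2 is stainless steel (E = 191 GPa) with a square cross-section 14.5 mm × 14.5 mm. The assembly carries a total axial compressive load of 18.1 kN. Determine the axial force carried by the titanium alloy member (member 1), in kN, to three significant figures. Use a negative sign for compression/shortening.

-4.36 kN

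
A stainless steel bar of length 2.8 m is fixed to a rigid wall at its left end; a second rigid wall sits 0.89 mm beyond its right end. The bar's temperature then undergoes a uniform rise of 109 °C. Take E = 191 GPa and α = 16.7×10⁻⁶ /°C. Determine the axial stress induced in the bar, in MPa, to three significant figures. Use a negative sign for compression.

-287 MPa

Free thermal expansion αLΔT = 16.7e-6 · 2800 · 109 = 5.097 mm.
The walls engage after the gap closes; constrained expansion = 5.097 − 0.89 = 4.207 mm.
The walls impose strain ε = −(4.207)/2800 = -1.5024e-03; σ = Eε = 191000 · -1.5024e-03 = -287 MPa.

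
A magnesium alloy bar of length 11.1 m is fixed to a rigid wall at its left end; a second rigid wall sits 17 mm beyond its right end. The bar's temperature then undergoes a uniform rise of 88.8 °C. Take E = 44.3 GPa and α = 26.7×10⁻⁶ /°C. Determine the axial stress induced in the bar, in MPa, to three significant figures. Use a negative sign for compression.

Free thermal expansion αLΔT = 26.7e-6 · 11100 · 88.8 = 26.32 mm.
The walls engage after the gap closes; constrained expansion = 26.32 − 17 = 9.318 mm.
The walls impose strain ε = −(9.318)/11100 = -8.3943e-04; σ = Eε = 44300 · -8.3943e-04 = -37.19 MPa.

-37.2 MPa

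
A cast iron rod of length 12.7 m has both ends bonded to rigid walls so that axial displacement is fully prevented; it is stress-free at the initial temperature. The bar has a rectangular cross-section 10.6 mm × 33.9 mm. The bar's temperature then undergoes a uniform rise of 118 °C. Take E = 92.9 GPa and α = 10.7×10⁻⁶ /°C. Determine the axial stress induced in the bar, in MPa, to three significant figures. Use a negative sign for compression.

Free thermal expansion αLΔT = 10.7e-6 · 12700 · 118 = 16.04 mm.
The walls impose strain ε = −(16.04)/12700 = -1.2626e-03; σ = Eε = 92900 · -1.2626e-03 = -117.3 MPa.

-117 MPa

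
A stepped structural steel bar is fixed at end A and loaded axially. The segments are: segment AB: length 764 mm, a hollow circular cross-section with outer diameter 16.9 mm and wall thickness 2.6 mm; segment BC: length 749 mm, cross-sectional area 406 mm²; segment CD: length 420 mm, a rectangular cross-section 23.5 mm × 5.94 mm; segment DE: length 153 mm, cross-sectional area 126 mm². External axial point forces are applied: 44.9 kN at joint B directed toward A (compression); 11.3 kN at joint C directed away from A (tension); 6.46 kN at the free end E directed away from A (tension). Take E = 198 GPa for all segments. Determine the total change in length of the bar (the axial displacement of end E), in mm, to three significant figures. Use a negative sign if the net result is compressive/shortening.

-0.593 mm

Internal axial forces (sectioning from the free end, tension +): N_DE = 6.46 kN, N_CD = 6.46 kN, N_BC = 17.76 kN, N_AB = -27.14 kN.
A_AB = 116.8 mm².
A_CD = 139.6 mm².
δ_AB = -27140·764/(116.8·198000) = -0.8966 mm
δ_BC = 17760·749/(406·198000) = 0.1655 mm
δ_CD = 6460·420/(139.6·198000) = 0.09817 mm
δ_DE = 6460·153/(126·198000) = 0.03962 mm
δ = Σδ_i = -0.5933 mm.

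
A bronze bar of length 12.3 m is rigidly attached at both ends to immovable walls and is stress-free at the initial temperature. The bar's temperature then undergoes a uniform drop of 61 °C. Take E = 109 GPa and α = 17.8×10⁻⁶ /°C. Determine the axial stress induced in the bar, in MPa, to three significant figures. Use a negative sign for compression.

118 MPa

Free thermal expansion αLΔT = 17.8e-6 · 12300 · -61 = -13.36 mm.
The walls impose strain ε = −(-13.36)/12300 = 1.0858e-03; σ = Eε = 109000 · 1.0858e-03 = 118.4 MPa.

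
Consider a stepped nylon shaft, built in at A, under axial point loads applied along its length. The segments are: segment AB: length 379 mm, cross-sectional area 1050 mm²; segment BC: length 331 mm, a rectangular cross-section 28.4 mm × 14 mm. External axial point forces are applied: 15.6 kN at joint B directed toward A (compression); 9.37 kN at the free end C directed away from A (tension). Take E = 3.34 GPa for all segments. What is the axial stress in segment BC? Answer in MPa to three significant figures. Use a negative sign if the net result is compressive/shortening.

23.6 MPa

Internal axial forces (sectioning from the free end, tension +): N_BC = 9.37 kN, N_AB = -6.23 kN.
A_BC = 397.6 mm².
σ_BC = N_BC/A_BC = 9370/397.6 = 23.57 MPa.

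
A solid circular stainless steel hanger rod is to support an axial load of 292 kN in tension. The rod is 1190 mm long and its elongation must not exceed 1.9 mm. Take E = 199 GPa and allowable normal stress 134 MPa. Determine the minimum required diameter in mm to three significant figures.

52.7 mm

Required area A ≥ P/σ_allow = 292000/134 = 2179 mm².
For a solid circular section, d ≥ √(4A/π) = 52.67 mm.
Elongation limit: A ≥ PL/(Eδ_allow) = 292000·1190/(199000·1.9) = 919 mm² ⇒ d ≥ 34.21 mm.
The stress limit governs.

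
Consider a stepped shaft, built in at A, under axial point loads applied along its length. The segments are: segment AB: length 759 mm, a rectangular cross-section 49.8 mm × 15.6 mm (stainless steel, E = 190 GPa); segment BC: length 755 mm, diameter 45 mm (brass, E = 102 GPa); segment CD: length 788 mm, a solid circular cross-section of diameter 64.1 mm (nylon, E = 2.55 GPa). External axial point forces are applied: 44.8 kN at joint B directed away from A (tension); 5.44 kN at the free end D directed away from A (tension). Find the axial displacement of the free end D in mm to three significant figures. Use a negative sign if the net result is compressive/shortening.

Internal axial forces (sectioning from the free end, tension +): N_CD = 5.44 kN, N_BC = 5.44 kN, N_AB = 50.24 kN.
A_AB = 776.9 mm².
A_BC = 1590 mm².
A_CD = 3227 mm².
δ_AB = 50240·759/(776.9·190000) = 0.2583 mm
δ_BC = 5440·755/(1590·102000) = 0.02532 mm
δ_CD = 5440·788/(3227·2550) = 0.5209 mm
δ = Σδ_i = 0.8046 mm.

0.805 mm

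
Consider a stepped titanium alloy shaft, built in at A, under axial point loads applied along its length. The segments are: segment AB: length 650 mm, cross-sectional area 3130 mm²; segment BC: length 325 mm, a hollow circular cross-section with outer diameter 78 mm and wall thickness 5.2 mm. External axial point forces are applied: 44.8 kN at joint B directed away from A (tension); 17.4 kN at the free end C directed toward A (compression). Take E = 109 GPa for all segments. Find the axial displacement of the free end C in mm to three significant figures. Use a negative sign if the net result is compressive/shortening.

Internal axial forces (sectioning from the free end, tension +): N_BC = -17.4 kN, N_AB = 27.4 kN.
A_BC = 1189 mm².
δ_AB = 27400·650/(3130·109000) = 0.0522 mm
δ_BC = -17400·325/(1189·109000) = -0.04362 mm
δ = Σδ_i = 0.008579 mm.

0.00858 mm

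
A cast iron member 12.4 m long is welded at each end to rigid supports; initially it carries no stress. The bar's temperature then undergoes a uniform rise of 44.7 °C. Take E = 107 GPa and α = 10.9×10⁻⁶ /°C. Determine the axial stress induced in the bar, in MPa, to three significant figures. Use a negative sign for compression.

Free thermal expansion αLΔT = 10.9e-6 · 12400 · 44.7 = 6.042 mm.
The walls impose strain ε = −(6.042)/12400 = -4.8723e-04; σ = Eε = 107000 · -4.8723e-04 = -52.13 MPa.

-52.1 MPa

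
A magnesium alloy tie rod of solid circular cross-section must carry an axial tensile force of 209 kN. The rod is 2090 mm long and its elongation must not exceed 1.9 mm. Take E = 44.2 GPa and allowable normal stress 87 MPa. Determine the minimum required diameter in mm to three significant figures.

Required area A ≥ P/σ_allow = 209000/87 = 2402 mm².
For a solid circular section, d ≥ √(4A/π) = 55.31 mm.
Elongation limit: A ≥ PL/(Eδ_allow) = 209000·2090/(44200·1.9) = 5201 mm² ⇒ d ≥ 81.38 mm.
The elongation limit governs.

81.4 mm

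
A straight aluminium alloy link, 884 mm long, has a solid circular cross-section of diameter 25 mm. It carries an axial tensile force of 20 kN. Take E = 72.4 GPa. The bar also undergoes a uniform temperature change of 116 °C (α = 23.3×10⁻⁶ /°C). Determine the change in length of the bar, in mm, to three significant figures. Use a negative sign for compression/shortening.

A = 490.9 mm².
δ_mech = NL/(AE) = 20000·884/(490.9·72400) = 0.4975 mm.
δ_thermal = αLΔT = 23.3e-6·884·116 = 2.389 mm.
δ = δ_mech + δ_thermal = 2.887 mm.

2.89 mm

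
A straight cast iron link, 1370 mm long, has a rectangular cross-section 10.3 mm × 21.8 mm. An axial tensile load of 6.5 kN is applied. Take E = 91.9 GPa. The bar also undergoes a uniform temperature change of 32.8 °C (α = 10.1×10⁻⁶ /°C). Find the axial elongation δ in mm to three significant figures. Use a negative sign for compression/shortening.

0.885 mm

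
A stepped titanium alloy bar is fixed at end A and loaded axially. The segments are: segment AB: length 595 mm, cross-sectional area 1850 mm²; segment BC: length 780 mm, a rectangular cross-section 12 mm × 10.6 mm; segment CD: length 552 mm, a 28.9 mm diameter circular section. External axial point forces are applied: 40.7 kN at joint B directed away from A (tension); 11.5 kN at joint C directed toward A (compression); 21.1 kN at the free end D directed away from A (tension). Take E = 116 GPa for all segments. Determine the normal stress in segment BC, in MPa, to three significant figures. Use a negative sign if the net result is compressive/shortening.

75.5 MPa

Internal axial forces (sectioning from the free end, tension +): N_CD = 21.1 kN, N_BC = 9.6 kN, N_AB = 50.3 kN.
A_BC = 127.2 mm².
σ_BC = N_BC/A_BC = 9600/127.2 = 75.47 MPa.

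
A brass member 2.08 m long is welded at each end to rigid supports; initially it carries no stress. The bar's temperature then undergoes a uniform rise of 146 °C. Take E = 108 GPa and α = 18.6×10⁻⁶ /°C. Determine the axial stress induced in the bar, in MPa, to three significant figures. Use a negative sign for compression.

-293 MPa

Free thermal expansion αLΔT = 18.6e-6 · 2080 · 146 = 5.648 mm.
The walls impose strain ε = −(5.648)/2080 = -2.7156e-03; σ = Eε = 108000 · -2.7156e-03 = -293.3 MPa.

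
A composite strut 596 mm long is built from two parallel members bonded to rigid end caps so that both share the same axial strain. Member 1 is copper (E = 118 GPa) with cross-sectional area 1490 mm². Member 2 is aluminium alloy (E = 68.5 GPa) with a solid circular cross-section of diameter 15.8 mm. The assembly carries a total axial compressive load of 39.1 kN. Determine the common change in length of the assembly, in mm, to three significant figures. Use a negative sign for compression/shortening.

A_2 = 196.1 mm².
Equal strain + equilibrium ⇒ each member carries load in proportion to AE: A₁E₁ = 175800000 N, A₂E₂ = 13430000 N, ΣAE = 189300000 N.
δ = PL/ΣAE = -39100·596/189300000 = -0.1231 mm.

-0.123 mm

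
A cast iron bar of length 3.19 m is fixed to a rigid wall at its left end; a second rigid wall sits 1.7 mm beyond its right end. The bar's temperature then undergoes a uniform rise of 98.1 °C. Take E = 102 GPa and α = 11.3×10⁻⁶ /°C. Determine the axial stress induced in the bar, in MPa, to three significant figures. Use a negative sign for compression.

Free thermal expansion αLΔT = 11.3e-6 · 3190 · 98.1 = 3.536 mm.
The walls engage after the gap closes; constrained expansion = 3.536 − 1.7 = 1.836 mm.
The walls impose strain ε = −(1.836)/3190 = -5.7561e-04; σ = Eε = 102000 · -5.7561e-04 = -58.71 MPa.

-58.7 MPa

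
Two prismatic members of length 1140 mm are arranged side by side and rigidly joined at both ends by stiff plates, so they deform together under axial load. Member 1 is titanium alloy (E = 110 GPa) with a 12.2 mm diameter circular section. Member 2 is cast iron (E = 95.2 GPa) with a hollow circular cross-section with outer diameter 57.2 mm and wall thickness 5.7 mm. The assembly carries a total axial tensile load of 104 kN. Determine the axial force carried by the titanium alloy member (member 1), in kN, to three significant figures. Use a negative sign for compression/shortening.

A_1 = 116.9 mm².
A_2 = 922.2 mm².
Equal strain + equilibrium ⇒ each member carries load in proportion to AE: A₁E₁ = 12860000 N, A₂E₂ = 87790000 N, ΣAE = 100700000 N.
F₁ = P·A₁E₁/ΣAE = 104000·12860000/100700000 = 13290 N.

13.3 kN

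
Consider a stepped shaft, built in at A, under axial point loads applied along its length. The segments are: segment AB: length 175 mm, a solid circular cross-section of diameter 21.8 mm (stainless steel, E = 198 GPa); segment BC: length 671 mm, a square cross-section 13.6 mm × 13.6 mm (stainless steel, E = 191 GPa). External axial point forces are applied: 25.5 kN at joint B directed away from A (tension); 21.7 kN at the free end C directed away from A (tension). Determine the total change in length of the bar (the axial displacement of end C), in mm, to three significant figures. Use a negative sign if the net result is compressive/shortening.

Internal axial forces (sectioning from the free end, tension +): N_BC = 21.7 kN, N_AB = 47.2 kN.
A_AB = 373.3 mm².
A_BC = 185 mm².
δ_AB = 47200·175/(373.3·198000) = 0.1118 mm
δ_BC = 21700·671/(185·191000) = 0.4122 mm
δ = Σδ_i = 0.5239 mm.

0.524 mm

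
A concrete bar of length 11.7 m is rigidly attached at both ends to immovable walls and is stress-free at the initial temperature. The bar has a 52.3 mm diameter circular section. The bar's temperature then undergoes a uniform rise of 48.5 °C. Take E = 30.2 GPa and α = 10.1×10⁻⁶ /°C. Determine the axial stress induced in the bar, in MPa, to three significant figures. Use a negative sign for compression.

Free thermal expansion αLΔT = 10.1e-6 · 11700 · 48.5 = 5.731 mm.
The walls impose strain ε = −(5.731)/11700 = -4.8985e-04; σ = Eε = 30200 · -4.8985e-04 = -14.79 MPa.

-14.8 MPa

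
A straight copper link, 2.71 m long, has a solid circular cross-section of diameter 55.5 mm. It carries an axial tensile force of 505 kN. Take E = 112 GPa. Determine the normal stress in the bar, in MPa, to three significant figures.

209 MPa

A = 2419 mm².
σ = N/A = 505000/2419 = 208.7 MPa.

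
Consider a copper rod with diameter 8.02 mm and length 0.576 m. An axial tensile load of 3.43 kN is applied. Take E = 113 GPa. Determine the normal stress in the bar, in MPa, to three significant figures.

67.9 MPa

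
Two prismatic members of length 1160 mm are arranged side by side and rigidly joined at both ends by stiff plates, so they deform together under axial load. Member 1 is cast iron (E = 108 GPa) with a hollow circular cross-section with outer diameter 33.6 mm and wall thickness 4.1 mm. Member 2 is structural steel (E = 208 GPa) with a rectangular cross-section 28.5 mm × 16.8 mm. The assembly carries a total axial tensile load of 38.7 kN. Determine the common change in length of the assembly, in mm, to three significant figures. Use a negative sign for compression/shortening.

0.319 mm

A_1 = 380 mm².
A_2 = 478.8 mm².
Equal strain + equilibrium ⇒ each member carries load in proportion to AE: A₁E₁ = 41040000 N, A₂E₂ = 99590000 N, ΣAE = 140600000 N.
δ = PL/ΣAE = 38700·1160/140600000 = 0.3192 mm.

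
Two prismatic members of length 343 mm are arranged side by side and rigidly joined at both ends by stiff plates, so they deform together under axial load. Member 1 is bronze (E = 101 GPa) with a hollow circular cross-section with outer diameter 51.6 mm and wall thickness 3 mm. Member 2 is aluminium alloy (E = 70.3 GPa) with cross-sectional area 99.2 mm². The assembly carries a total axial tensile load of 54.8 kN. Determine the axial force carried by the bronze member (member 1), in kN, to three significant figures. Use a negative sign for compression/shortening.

A_1 = 458 mm².
Equal strain + equilibrium ⇒ each member carries load in proportion to AE: A₁E₁ = 46260000 N, A₂E₂ = 6974000 N, ΣAE = 53240000 N.
F₁ = P·A₁E₁/ΣAE = 54800·46260000/53240000 = 47620 N.

47.6 kN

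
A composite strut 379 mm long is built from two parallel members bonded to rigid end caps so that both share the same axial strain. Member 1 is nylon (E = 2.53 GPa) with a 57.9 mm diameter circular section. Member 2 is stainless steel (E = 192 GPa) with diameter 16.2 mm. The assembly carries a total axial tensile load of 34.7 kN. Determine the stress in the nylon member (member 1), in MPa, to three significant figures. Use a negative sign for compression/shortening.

A_1 = 2633 mm².
A_2 = 206.1 mm².
Equal strain + equilibrium ⇒ each member carries load in proportion to AE: A₁E₁ = 6661000 N, A₂E₂ = 39580000 N, ΣAE = 46240000 N.
σ₁ = P·E₁/ΣAE = 34700·2530/46240000 = 1.899 MPa.

1.90 MPa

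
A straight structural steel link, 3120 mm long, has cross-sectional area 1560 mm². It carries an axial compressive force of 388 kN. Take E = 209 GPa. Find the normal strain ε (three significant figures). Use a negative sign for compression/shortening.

σ = N/A = -248.7 MPa; ε = σ/E = -248.7/209000 = -1.190e-03.

-0.00119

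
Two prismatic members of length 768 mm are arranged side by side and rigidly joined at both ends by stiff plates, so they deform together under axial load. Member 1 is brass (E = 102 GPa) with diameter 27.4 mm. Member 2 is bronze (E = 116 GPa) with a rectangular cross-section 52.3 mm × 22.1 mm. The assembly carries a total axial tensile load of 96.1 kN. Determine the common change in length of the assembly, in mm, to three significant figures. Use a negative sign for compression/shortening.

0.380 mm

A_1 = 589.6 mm².
A_2 = 1156 mm².
Equal strain + equilibrium ⇒ each member carries load in proportion to AE: A₁E₁ = 60140000 N, A₂E₂ = 134100000 N, ΣAE = 194200000 N.
δ = PL/ΣAE = 96100·768/194200000 = 0.38 mm.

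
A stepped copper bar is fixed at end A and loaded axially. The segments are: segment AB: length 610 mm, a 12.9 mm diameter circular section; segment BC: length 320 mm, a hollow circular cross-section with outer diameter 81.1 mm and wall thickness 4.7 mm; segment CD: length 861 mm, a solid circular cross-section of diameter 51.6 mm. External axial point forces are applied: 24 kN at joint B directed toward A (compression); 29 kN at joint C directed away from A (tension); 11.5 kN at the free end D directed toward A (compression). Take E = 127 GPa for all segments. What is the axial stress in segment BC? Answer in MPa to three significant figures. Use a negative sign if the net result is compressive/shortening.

15.5 MPa

Internal axial forces (sectioning from the free end, tension +): N_CD = -11.5 kN, N_BC = 17.5 kN, N_AB = -6.5 kN.
A_BC = 1128 mm².
σ_BC = N_BC/A_BC = 17500/1128 = 15.51 MPa.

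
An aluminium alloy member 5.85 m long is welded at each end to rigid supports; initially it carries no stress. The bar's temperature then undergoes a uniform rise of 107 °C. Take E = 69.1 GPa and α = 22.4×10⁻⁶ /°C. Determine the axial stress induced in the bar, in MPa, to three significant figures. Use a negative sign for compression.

-166 MPa

Free thermal expansion αLΔT = 22.4e-6 · 5850 · 107 = 14.02 mm.
The walls impose strain ε = −(14.02)/5850 = -2.3968e-03; σ = Eε = 69100 · -2.3968e-03 = -165.6 MPa.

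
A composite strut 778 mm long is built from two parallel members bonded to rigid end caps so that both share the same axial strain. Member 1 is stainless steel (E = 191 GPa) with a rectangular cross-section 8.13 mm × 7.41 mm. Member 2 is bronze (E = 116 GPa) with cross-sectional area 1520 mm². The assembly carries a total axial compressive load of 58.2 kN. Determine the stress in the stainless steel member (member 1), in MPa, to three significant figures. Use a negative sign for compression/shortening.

-59.2 MPa

A_1 = 60.24 mm².
Equal strain + equilibrium ⇒ each member carries load in proportion to AE: A₁E₁ = 11510000 N, A₂E₂ = 176300000 N, ΣAE = 187800000 N.
σ₁ = P·E₁/ΣAE = -58200·191000/187800000 = -59.18 MPa.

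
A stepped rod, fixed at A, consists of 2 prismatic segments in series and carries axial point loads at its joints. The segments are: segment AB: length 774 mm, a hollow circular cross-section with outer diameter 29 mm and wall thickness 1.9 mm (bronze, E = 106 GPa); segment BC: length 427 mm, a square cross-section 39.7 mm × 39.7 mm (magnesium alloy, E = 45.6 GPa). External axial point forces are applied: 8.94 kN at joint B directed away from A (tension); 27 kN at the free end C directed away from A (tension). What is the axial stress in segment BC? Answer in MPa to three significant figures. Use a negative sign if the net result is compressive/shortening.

17.1 MPa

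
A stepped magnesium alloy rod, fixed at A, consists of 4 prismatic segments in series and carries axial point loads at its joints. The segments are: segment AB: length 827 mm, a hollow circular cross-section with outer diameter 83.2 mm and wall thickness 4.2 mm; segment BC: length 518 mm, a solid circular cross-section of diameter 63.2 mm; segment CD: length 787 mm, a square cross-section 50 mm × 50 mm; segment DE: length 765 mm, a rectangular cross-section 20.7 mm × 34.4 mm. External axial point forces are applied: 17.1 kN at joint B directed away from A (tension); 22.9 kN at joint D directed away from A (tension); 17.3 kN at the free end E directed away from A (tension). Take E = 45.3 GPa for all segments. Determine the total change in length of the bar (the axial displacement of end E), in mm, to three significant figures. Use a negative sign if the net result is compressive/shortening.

1.84 mm

Internal axial forces (sectioning from the free end, tension +): N_DE = 17.3 kN, N_CD = 40.2 kN, N_BC = 40.2 kN, N_AB = 57.3 kN.
A_AB = 1042 mm².
A_BC = 3137 mm².
A_CD = 2500 mm².
A_DE = 712.1 mm².
δ_AB = 57300·827/(1042·45300) = 1.004 mm
δ_BC = 40200·518/(3137·45300) = 0.1465 mm
δ_CD = 40200·787/(2500·45300) = 0.2794 mm
δ_DE = 17300·765/(712.1·45300) = 0.4103 mm
δ = Σδ_i = 1.84 mm.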